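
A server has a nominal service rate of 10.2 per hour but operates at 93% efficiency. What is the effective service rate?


Effective rate = mu * efficiency = 10.2 * 0.93 = 9.49 per hour

9.49 per hour


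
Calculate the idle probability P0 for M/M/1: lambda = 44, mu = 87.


P0 = 1 - rho = 1 - 44/87 = 0.4943

0.4943


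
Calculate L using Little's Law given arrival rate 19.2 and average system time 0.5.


L = lambda * W = 19.2 * 0.5 = 9.6

9.6


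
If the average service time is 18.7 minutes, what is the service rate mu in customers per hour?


mu = 60 / avg_service_time = 60 / 18.7 = 3.21 per hour

3.21 per hour


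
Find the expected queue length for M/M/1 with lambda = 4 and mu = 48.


rho = 4/48; Lq = rho^2/(1-rho) = 0.01

0.01


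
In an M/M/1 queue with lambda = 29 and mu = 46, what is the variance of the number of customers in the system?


rho = 29/46; Var(N) = rho/(1-rho)^2 = 4.62

4.62


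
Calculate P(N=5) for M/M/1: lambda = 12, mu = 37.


rho = 12/37; P(n) = (1-rho)*rho^n = (1-12/37)*(12/37)^5 = 0.0024

0.0024


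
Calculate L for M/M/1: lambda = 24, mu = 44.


rho = 24/44; L = rho/(1-rho) = 1.2

1.2


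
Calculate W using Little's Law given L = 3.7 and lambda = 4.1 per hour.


W = L / lambda = 3.7 / 4.1 = 0.9024 hours

0.9024 hours


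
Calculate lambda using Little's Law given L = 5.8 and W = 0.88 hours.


lambda = L / W = 5.8 / 0.88 = 6.59 per hour

6.59 per hour


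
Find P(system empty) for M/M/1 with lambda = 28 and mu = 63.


P0 = 1 - rho = 1 - 28/63 = 0.5556

0.5556


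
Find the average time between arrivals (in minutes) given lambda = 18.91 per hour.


Mean interarrival time = 60/lambda = 60/18.91 = 3.17 minutes

3.17 minutes


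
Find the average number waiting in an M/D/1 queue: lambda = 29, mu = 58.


M/D/1: Lq = rho^2 / (2*(1-rho)) where rho = 29/58; Lq = 0.25

0.25


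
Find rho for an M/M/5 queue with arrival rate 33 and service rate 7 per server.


rho = lambda/(c*mu) = 33/(5*7) = 0.9429

0.9429


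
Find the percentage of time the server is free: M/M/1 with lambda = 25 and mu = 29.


Idle fraction = (1 - rho) * 100 = (1 - 25/29) * 100 = 13.8%

13.8%


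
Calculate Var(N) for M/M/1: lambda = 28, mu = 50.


rho = 28/50; Var(N) = rho/(1-rho)^2 = 2.89

2.89


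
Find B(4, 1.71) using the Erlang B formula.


B(N,A) = (A^N/N!) / sum(A^k/k!, k=0..N) with N=4, A=1.71 = 0.0664

0.0664


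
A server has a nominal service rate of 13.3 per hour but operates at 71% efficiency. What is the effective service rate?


Effective rate = mu * efficiency = 13.3 * 0.71 = 9.44 per hour

9.44 per hour


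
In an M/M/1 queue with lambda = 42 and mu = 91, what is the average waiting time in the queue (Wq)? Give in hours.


rho = 42/91; Wq = rho/(mu - lambda) = 0.0094 hours

0.0094 hours


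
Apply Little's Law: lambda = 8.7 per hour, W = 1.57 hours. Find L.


L = lambda * W = 8.7 * 1.57 = 13.66

13.66


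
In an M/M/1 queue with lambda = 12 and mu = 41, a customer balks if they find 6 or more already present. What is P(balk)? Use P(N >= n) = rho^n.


P(N >= 6) = rho^6 = (12/41)^6 = 0.0006

0.0006


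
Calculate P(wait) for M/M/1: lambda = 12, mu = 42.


P(wait) = rho = lambda/mu = 12/42 = 0.2857

0.2857


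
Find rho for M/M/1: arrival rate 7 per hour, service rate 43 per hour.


rho = lambda/mu = 7/43 = 0.1628

0.1628


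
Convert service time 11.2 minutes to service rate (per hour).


mu = 60 / avg_service_time = 60 / 11.2 = 5.36 per hour

5.36 per hour


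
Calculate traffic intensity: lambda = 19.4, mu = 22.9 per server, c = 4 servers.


rho = lambda / (c * mu) = 19.4 / (4 * 22.9) = 0.2118

0.2118


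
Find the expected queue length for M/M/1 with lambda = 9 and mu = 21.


rho = 9/21; Lq = rho^2/(1-rho) = 0.32

0.32


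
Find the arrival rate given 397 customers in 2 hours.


lambda = total arrivals / time = 397 / 2 = 198.5 per hour

198.5 per hour


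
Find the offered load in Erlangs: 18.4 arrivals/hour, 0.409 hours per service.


Offered load a = lambda * E[S] = 18.4 * 0.409 = 7.53 Erlangs

7.53 Erlangs


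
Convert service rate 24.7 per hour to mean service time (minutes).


Mean service time = 60/mu = 60/24.7 = 2.43 minutes

2.43 minutes


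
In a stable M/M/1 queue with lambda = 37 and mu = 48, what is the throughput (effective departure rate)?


For a stable queue (lambda < mu), throughput = lambda = 37 per hour

37 per hour


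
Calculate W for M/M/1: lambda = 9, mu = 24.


W = 1/(mu - lambda) = 1/(24 - 9) = 0.0667 hours

0.0667 hours


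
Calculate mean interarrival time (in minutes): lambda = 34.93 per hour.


Mean interarrival time = 60/lambda = 60/34.93 = 1.72 minutes

1.72 minutes


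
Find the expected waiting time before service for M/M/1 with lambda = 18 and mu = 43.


rho = 18/43; Wq = rho/(mu - lambda) = 0.0167 hours

0.0167 hours


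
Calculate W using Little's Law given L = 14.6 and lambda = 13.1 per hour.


W = L / lambda = 14.6 / 13.1 = 1.1145 hours

1.1145 hours


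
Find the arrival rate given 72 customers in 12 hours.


lambda = total arrivals / time = 72 / 12 = 6.0 per hour

6.0 per hour


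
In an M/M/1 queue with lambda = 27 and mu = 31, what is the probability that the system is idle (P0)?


P0 = 1 - rho = 1 - 27/31 = 0.129

0.129


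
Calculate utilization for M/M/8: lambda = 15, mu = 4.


rho = lambda/(c*mu) = 15/(8*4) = 0.4688

0.4688


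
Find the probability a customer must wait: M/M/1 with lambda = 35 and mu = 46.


P(wait) = rho = lambda/mu = 35/46 = 0.7609

0.7609


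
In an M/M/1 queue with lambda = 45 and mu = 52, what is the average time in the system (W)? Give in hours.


W = 1/(mu - lambda) = 1/(52 - 45) = 0.1429 hours

0.1429 hours


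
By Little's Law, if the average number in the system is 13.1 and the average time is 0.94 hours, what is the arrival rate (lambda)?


lambda = L / W = 13.1 / 0.94 = 13.94 per hour

13.94 per hour


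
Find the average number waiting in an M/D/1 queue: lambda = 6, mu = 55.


M/D/1: Lq = rho^2 / (2*(1-rho)) where rho = 6/55; Lq = 0.01

0.01


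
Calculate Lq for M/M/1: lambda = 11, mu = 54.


rho = 11/54; Lq = rho^2/(1-rho) = 0.05

0.05


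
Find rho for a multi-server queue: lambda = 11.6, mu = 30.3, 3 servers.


rho = lambda / (c * mu) = 11.6 / (3 * 30.3) = 0.1276

0.1276


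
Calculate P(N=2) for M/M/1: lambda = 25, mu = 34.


rho = 25/34; P(n) = (1-rho)*rho^n = (1-25/34)*(25/34)^2 = 0.1431

0.1431


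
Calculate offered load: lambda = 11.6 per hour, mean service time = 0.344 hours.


Offered load a = lambda * E[S] = 11.6 * 0.344 = 3.99 Erlangs

3.99 Erlangs


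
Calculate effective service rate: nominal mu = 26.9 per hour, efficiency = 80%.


Effective rate = mu * efficiency = 26.9 * 0.8 = 21.52 per hour

21.52 per hour


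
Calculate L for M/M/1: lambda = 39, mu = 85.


rho = 39/85; L = rho/(1-rho) = 0.85

0.85


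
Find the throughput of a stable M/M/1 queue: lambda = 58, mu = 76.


For a stable queue (lambda < mu), throughput = lambda = 58 per hour

58 per hour


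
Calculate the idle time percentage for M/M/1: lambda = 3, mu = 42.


Idle fraction = (1 - rho) * 100 = (1 - 3/42) * 100 = 92.9%

92.9%


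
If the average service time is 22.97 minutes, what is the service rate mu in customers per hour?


mu = 60 / avg_service_time = 60 / 22.97 = 2.61 per hour

2.61 per hour


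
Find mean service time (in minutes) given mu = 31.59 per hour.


Mean service time = 60/mu = 60/31.59 = 1.9 minutes

1.9 minutes


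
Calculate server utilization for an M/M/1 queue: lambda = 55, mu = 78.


rho = lambda/mu = 55/78 = 0.7051

0.7051


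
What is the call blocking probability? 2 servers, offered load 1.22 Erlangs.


B(N,A) = (A^N/N!) / sum(A^k/k!, k=0..N) with N=2, A=1.22 = 0.2511

0.2511


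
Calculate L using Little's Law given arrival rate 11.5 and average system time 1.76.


L = lambda * W = 11.5 * 1.76 = 20.24

20.24


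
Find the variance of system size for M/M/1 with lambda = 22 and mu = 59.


rho = 22/59; Var(N) = rho/(1-rho)^2 = 0.95

0.95


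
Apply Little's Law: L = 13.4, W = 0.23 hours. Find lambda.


lambda = L / W = 13.4 / 0.23 = 58.26 per hour

58.26 per hour


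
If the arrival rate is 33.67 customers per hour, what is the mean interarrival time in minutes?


Mean interarrival time = 60/lambda = 60/33.67 = 1.78 minutes

1.78 minutes


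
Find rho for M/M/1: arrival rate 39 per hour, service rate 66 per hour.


rho = lambda/mu = 39/66 = 0.5909

0.5909


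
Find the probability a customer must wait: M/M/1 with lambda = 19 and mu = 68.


P(wait) = rho = lambda/mu = 19/68 = 0.2794

0.2794


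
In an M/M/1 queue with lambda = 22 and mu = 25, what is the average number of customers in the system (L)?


rho = 22/25; L = rho/(1-rho) = 7.33

7.33


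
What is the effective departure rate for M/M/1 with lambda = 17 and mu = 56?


For a stable queue (lambda < mu), throughput = lambda = 17 per hour

17 per hour


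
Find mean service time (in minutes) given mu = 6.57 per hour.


Mean service time = 60/mu = 60/6.57 = 9.13 minutes

9.13 minutes


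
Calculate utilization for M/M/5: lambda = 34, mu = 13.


rho = lambda/(c*mu) = 34/(5*13) = 0.5231

0.5231


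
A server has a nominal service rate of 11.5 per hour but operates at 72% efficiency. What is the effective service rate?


Effective rate = mu * efficiency = 11.5 * 0.72 = 8.28 per hour

8.28 per hour


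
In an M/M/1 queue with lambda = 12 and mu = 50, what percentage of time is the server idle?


Idle fraction = (1 - rho) * 100 = (1 - 12/50) * 100 = 76.0%

76.0%


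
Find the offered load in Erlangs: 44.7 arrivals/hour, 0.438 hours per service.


Offered load a = lambda * E[S] = 44.7 * 0.438 = 19.58 Erlangs

19.58 Erlangs


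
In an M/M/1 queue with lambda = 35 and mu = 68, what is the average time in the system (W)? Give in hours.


W = 1/(mu - lambda) = 1/(68 - 35) = 0.0303 hours

0.0303 hours


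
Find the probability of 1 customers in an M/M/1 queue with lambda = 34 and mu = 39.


rho = 34/39; P(n) = (1-rho)*rho^n = (1-34/39)*(34/39)^1 = 0.1118

0.1118


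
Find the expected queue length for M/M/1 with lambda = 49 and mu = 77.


rho = 49/77; Lq = rho^2/(1-rho) = 1.11

1.11


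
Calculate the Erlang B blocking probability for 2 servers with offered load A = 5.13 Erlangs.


B(N,A) = (A^N/N!) / sum(A^k/k!, k=0..N) with N=2, A=5.13 = 0.6822

0.6822


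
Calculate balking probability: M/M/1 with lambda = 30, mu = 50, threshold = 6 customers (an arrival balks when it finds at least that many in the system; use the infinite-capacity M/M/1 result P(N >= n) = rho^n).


P(N >= 6) = rho^6 = (30/50)^6 = 0.0467

0.0467


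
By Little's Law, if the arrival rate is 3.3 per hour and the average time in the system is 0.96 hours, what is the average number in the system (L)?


L = lambda * W = 3.3 * 0.96 = 3.17

3.17


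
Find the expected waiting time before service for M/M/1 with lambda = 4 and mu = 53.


rho = 4/53; Wq = rho/(mu - lambda) = 0.0015 hours

0.0015 hours


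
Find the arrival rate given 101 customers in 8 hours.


lambda = total arrivals / time = 101 / 8 = 12.63 per hour

12.63 per hour


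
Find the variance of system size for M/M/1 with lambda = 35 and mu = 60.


rho = 35/60; Var(N) = rho/(1-rho)^2 = 3.36

3.36


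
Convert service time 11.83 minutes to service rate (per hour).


mu = 60 / avg_service_time = 60 / 11.83 = 5.07 per hour

5.07 per hour


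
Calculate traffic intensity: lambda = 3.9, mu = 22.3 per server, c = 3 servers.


rho = lambda / (c * mu) = 3.9 / (3 * 22.3) = 0.0583

0.0583


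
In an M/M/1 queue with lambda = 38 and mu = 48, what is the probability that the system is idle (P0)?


P0 = 1 - rho = 1 - 38/48 = 0.2083

0.2083


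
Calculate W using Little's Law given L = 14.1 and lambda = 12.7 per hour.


W = L / lambda = 14.1 / 12.7 = 1.1102 hours

1.1102 hours


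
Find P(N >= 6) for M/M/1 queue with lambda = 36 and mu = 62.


P(N >= 6) = rho^6 = (36/62)^6 = 0.0383

0.0383


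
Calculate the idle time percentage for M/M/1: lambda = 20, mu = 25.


Idle fraction = (1 - rho) * 100 = (1 - 20/25) * 100 = 20.0%

20.0%


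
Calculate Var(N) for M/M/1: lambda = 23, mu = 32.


rho = 23/32; Var(N) = rho/(1-rho)^2 = 9.09

9.09


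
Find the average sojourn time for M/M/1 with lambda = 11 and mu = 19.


W = 1/(mu - lambda) = 1/(19 - 11) = 0.125 hours

0.125 hours


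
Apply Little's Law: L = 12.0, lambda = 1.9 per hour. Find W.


W = L / lambda = 12.0 / 1.9 = 6.3158 hours

6.3158 hours


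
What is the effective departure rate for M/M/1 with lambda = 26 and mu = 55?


For a stable queue (lambda < mu), throughput = lambda = 26 per hour

26 per hour


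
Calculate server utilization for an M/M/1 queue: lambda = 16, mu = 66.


rho = lambda/mu = 16/66 = 0.2424

0.2424


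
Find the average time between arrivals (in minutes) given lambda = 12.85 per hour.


Mean interarrival time = 60/lambda = 60/12.85 = 4.67 minutes

4.67 minutes


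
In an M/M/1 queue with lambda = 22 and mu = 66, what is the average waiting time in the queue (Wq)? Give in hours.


rho = 22/66; Wq = rho/(mu - lambda) = 0.0076 hours

0.0076 hours


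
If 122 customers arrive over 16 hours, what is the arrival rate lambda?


lambda = total arrivals / time = 122 / 16 = 7.63 per hour

7.63 per hour


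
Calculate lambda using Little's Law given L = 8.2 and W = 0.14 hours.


lambda = L / W = 8.2 / 0.14 = 58.57 per hour

58.57 per hour


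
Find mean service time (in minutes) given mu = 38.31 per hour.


Mean service time = 60/mu = 60/38.31 = 1.57 minutes

1.57 minutes


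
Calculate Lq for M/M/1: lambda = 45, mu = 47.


rho = 45/47; Lq = rho^2/(1-rho) = 21.54

21.54


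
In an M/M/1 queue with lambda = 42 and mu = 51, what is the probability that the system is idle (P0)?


P0 = 1 - rho = 1 - 42/51 = 0.1765

0.1765


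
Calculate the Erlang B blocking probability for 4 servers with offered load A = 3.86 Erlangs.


B(N,A) = (A^N/N!) / sum(A^k/k!, k=0..N) with N=4, A=3.86 = 0.297

0.297


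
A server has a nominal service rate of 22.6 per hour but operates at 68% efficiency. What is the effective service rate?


Effective rate = mu * efficiency = 22.6 * 0.68 = 15.37 per hour

15.37 per hour


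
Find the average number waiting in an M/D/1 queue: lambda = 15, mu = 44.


M/D/1: Lq = rho^2 / (2*(1-rho)) where rho = 15/44; Lq = 0.09

0.09


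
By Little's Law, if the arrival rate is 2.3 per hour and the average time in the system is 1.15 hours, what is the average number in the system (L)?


L = lambda * W = 2.3 * 1.15 = 2.65

2.65


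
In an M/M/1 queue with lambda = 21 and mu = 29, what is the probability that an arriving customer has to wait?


P(wait) = rho = lambda/mu = 21/29 = 0.7241

0.7241


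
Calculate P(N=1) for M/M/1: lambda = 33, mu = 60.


rho = 33/60; P(n) = (1-rho)*rho^n = (1-33/60)*(33/60)^1 = 0.2475

0.2475


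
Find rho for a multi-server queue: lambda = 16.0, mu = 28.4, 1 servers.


rho = lambda / (c * mu) = 16.0 / (1 * 28.4) = 0.5634

0.5634


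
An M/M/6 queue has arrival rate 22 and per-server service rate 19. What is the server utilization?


rho = lambda/(c*mu) = 22/(6*19) = 0.193

0.193


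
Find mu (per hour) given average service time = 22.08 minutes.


mu = 60 / avg_service_time = 60 / 22.08 = 2.72 per hour

2.72 per hour


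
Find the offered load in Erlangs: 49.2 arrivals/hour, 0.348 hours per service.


Offered load a = lambda * E[S] = 49.2 * 0.348 = 17.12 Erlangs

17.12 Erlangs


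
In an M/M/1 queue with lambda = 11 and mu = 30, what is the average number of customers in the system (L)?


rho = 11/30; L = rho/(1-rho) = 0.58

0.58


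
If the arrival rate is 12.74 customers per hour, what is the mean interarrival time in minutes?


Mean interarrival time = 60/lambda = 60/12.74 = 4.71 minutes

4.71 minutes


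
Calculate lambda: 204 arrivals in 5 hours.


lambda = total arrivals / time = 204 / 5 = 40.8 per hour

40.8 per hour


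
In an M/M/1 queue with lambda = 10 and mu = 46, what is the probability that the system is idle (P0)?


P0 = 1 - rho = 1 - 10/46 = 0.7826

0.7826


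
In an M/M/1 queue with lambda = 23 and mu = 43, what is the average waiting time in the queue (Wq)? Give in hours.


rho = 23/43; Wq = rho/(mu - lambda) = 0.0267 hours

0.0267 hours


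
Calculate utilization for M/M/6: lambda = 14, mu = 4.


rho = lambda/(c*mu) = 14/(6*4) = 0.5833

0.5833


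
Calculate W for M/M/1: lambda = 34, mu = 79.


W = 1/(mu - lambda) = 1/(79 - 34) = 0.0222 hours

0.0222 hours


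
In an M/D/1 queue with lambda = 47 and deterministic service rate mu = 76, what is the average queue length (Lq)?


M/D/1: Lq = rho^2 / (2*(1-rho)) where rho = 47/76; Lq = 0.5

0.5


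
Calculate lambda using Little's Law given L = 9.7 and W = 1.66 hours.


lambda = L / W = 9.7 / 1.66 = 5.84 per hour

5.84 per hour


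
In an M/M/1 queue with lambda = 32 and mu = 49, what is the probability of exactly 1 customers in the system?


rho = 32/49; P(n) = (1-rho)*rho^n = (1-32/49)*(32/49)^1 = 0.2266

0.2266


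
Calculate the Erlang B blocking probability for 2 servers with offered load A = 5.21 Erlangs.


B(N,A) = (A^N/N!) / sum(A^k/k!, k=0..N) with N=2, A=5.21 = 0.6861

0.6861


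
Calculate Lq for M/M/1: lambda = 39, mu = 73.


rho = 39/73; Lq = rho^2/(1-rho) = 0.61

0.61


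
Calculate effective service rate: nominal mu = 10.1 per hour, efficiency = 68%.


Effective rate = mu * efficiency = 10.1 * 0.68 = 6.87 per hour

6.87 per hour


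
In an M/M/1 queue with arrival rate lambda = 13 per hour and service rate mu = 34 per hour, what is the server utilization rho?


rho = lambda/mu = 13/34 = 0.3824

0.3824


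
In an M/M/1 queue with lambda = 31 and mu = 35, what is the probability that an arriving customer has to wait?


P(wait) = rho = lambda/mu = 31/35 = 0.8857

0.8857


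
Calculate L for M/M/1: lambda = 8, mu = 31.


rho = 8/31; L = rho/(1-rho) = 0.35

0.35


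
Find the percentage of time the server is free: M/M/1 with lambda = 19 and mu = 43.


Idle fraction = (1 - rho) * 100 = (1 - 19/43) * 100 = 55.8%

55.8%


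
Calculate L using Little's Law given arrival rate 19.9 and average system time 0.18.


L = lambda * W = 19.9 * 0.18 = 3.58

3.58


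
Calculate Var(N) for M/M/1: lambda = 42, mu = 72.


rho = 42/72; Var(N) = rho/(1-rho)^2 = 3.36

3.36


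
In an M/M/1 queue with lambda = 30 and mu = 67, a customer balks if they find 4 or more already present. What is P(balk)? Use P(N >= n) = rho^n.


P(N >= 4) = rho^4 = (30/67)^4 = 0.0402

0.0402


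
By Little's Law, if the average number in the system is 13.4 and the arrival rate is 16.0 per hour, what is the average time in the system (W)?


W = L / lambda = 13.4 / 16.0 = 0.8375 hours

0.8375 hours


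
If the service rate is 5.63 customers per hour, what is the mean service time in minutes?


Mean service time = 60/mu = 60/5.63 = 10.66 minutes

10.66 minutes


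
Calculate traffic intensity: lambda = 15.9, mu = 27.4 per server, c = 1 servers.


rho = lambda / (c * mu) = 15.9 / (1 * 27.4) = 0.5803

0.5803


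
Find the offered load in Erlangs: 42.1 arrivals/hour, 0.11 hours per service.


Offered load a = lambda * E[S] = 42.1 * 0.11 = 4.63 Erlangs

4.63 Erlangs


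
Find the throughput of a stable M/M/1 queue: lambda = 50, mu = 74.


For a stable queue (lambda < mu), throughput = lambda = 50 per hour

50 per hour


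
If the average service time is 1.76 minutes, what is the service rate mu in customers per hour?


mu = 60 / avg_service_time = 60 / 1.76 = 34.09 per hour

34.09 per hour


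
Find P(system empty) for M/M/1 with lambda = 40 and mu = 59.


P0 = 1 - rho = 1 - 40/59 = 0.322

0.322


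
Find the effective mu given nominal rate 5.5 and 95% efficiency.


Effective rate = mu * efficiency = 5.5 * 0.95 = 5.23 per hour

5.23 per hour


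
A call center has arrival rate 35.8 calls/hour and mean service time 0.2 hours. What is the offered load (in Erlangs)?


Offered load a = lambda * E[S] = 35.8 * 0.2 = 7.16 Erlangs

7.16 Erlangs


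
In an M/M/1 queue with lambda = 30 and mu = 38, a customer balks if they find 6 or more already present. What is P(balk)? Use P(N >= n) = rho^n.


P(N >= 6) = rho^6 = (30/38)^6 = 0.2421

0.2421


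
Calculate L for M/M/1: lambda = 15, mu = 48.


rho = 15/48; L = rho/(1-rho) = 0.45

0.45


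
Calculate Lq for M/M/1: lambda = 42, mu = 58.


rho = 42/58; Lq = rho^2/(1-rho) = 1.9

1.9


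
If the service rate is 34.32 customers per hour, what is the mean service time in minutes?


Mean service time = 60/mu = 60/34.32 = 1.75 minutes

1.75 minutes


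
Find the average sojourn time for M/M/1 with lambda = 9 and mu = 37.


W = 1/(mu - lambda) = 1/(37 - 9) = 0.0357 hours

0.0357 hours


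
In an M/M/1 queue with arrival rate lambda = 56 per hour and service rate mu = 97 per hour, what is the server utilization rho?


rho = lambda/mu = 56/97 = 0.5773

0.5773


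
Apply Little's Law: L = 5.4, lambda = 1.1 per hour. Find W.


W = L / lambda = 5.4 / 1.1 = 4.9091 hours

4.9091 hours


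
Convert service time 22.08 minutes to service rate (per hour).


mu = 60 / avg_service_time = 60 / 22.08 = 2.72 per hour

2.72 per hour


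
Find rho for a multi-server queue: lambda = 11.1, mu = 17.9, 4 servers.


rho = lambda / (c * mu) = 11.1 / (4 * 17.9) = 0.155

0.155


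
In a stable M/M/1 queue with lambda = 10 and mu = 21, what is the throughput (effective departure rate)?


For a stable queue (lambda < mu), throughput = lambda = 10 per hour

10 per hour


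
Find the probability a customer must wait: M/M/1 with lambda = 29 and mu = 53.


P(wait) = rho = lambda/mu = 29/53 = 0.5472

0.5472


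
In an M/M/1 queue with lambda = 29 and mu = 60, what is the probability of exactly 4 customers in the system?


rho = 29/60; P(n) = (1-rho)*rho^n = (1-29/60)*(29/60)^4 = 0.0282

0.0282


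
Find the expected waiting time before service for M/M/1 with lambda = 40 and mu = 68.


rho = 40/68; Wq = rho/(mu - lambda) = 0.021 hours

0.021 hours


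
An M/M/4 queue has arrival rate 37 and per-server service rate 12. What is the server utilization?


rho = lambda/(c*mu) = 37/(4*12) = 0.7708

0.7708


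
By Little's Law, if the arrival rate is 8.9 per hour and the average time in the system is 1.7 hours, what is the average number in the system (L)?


L = lambda * W = 8.9 * 1.7 = 15.13

15.13


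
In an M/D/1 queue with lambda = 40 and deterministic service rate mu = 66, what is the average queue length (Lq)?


M/D/1: Lq = rho^2 / (2*(1-rho)) where rho = 40/66; Lq = 0.47

0.47


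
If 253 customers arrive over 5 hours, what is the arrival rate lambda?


lambda = total arrivals / time = 253 / 5 = 50.6 per hour

50.6 per hour


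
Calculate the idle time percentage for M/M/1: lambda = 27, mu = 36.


Idle fraction = (1 - rho) * 100 = (1 - 27/36) * 100 = 25.0%

25.0%


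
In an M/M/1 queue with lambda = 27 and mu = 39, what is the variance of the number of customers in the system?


rho = 27/39; Var(N) = rho/(1-rho)^2 = 7.31

7.31


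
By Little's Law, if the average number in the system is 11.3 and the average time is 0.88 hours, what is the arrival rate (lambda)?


lambda = L / W = 11.3 / 0.88 = 12.84 per hour

12.84 per hour


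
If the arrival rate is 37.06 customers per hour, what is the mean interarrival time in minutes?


Mean interarrival time = 60/lambda = 60/37.06 = 1.62 minutes

1.62 minutes


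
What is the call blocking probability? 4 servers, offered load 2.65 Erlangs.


B(N,A) = (A^N/N!) / sum(A^k/k!, k=0..N) with N=4, A=2.65 = 0.1668

0.1668


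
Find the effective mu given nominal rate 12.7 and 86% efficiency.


Effective rate = mu * efficiency = 12.7 * 0.86 = 10.92 per hour

10.92 per hour


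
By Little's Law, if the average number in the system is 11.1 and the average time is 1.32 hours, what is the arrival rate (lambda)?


lambda = L / W = 11.1 / 1.32 = 8.41 per hour

8.41 per hour


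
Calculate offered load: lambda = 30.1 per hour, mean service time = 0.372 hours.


Offered load a = lambda * E[S] = 30.1 * 0.372 = 11.2 Erlangs

11.2 Erlangs


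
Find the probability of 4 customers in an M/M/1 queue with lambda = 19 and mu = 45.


rho = 19/45; P(n) = (1-rho)*rho^n = (1-19/45)*(19/45)^4 = 0.0184

0.0184


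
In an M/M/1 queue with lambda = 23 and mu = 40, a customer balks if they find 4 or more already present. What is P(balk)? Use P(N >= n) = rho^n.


P(N >= 4) = rho^4 = (23/40)^4 = 0.1093

0.1093


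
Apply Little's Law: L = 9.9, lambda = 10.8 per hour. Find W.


W = L / lambda = 9.9 / 10.8 = 0.9167 hours

0.9167 hours


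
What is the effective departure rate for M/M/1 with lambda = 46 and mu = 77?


For a stable queue (lambda < mu), throughput = lambda = 46 per hour

46 per hour


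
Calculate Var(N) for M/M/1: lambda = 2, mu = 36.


rho = 2/36; Var(N) = rho/(1-rho)^2 = 0.06

0.06


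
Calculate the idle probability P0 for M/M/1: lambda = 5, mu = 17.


P0 = 1 - rho = 1 - 5/17 = 0.7059

0.7059


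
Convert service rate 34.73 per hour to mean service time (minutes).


Mean service time = 60/mu = 60/34.73 = 1.73 minutes

1.73 minutes


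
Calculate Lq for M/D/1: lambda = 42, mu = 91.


M/D/1: Lq = rho^2 / (2*(1-rho)) where rho = 42/91; Lq = 0.2

0.2


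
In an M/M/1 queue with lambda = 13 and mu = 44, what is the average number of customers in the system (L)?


rho = 13/44; L = rho/(1-rho) = 0.42

0.42


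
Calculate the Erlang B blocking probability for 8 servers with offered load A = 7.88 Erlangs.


B(N,A) = (A^N/N!) / sum(A^k/k!, k=0..N) with N=8, A=7.88 = 0.2289

0.2289


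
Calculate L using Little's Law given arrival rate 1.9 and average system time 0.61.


L = lambda * W = 1.9 * 0.61 = 1.16

1.16


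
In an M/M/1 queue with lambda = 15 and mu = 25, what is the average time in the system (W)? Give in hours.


W = 1/(mu - lambda) = 1/(25 - 15) = 0.1 hours

0.1 hours


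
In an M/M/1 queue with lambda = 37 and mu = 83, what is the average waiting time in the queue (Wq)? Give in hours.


rho = 37/83; Wq = rho/(mu - lambda) = 0.0097 hours

0.0097 hours


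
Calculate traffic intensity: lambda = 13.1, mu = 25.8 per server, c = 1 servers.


rho = lambda / (c * mu) = 13.1 / (1 * 25.8) = 0.5078

0.5078


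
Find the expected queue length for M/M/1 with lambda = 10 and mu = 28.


rho = 10/28; Lq = rho^2/(1-rho) = 0.2

0.2


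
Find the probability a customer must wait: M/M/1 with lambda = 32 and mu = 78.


P(wait) = rho = lambda/mu = 32/78 = 0.4103

0.4103


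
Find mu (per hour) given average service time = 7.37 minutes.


mu = 60 / avg_service_time = 60 / 7.37 = 8.14 per hour

8.14 per hour


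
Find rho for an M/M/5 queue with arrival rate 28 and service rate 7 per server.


rho = lambda/(c*mu) = 28/(5*7) = 0.8

0.8


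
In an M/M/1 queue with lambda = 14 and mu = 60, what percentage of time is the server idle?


Idle fraction = (1 - rho) * 100 = (1 - 14/60) * 100 = 76.7%

76.7%


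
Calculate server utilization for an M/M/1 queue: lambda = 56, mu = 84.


rho = lambda/mu = 56/84 = 0.6667

0.6667


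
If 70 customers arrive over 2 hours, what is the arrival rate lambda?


lambda = total arrivals / time = 70 / 2 = 35.0 per hour

35.0 per hour


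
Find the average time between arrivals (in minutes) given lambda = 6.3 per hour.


Mean interarrival time = 60/lambda = 60/6.3 = 9.52 minutes

9.52 minutes


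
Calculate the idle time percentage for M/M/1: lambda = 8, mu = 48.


Idle fraction = (1 - rho) * 100 = (1 - 8/48) * 100 = 83.3%

83.3%


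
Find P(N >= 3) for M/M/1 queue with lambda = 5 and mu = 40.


P(N >= 3) = rho^3 = (5/40)^3 = 0.002

0.002


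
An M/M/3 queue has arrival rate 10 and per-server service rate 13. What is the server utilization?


rho = lambda/(c*mu) = 10/(3*13) = 0.2564

0.2564


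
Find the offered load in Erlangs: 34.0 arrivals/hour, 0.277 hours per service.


Offered load a = lambda * E[S] = 34.0 * 0.277 = 9.42 Erlangs

9.42 Erlangs


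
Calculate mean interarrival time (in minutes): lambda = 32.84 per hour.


Mean interarrival time = 60/lambda = 60/32.84 = 1.83 minutes

1.83 minutes


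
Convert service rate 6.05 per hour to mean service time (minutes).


Mean service time = 60/mu = 60/6.05 = 9.92 minutes

9.92 minutes


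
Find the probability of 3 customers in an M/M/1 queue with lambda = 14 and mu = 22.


rho = 14/22; P(n) = (1-rho)*rho^n = (1-14/22)*(14/22)^3 = 0.0937

0.0937


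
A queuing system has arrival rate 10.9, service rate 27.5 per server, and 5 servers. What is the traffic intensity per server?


rho = lambda / (c * mu) = 10.9 / (5 * 27.5) = 0.0793

0.0793


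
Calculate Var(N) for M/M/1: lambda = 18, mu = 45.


rho = 18/45; Var(N) = rho/(1-rho)^2 = 1.11

1.11


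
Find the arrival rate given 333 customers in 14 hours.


lambda = total arrivals / time = 333 / 14 = 23.79 per hour

23.79 per hour


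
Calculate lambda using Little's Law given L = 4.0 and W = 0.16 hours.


lambda = L / W = 4.0 / 0.16 = 25.0 per hour

25.0 per hour


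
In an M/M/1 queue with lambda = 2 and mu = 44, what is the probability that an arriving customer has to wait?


P(wait) = rho = lambda/mu = 2/44 = 0.0455

0.0455


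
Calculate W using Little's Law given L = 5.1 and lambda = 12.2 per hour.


W = L / lambda = 5.1 / 12.2 = 0.418 hours

0.418 hours


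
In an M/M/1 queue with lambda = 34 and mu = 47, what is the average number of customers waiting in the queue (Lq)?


rho = 34/47; Lq = rho^2/(1-rho) = 1.89

1.89


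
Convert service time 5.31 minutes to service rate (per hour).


mu = 60 / avg_service_time = 60 / 5.31 = 11.3 per hour

11.3 per hour


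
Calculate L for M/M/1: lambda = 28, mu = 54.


rho = 28/54; L = rho/(1-rho) = 1.08

1.08


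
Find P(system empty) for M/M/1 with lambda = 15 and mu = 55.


P0 = 1 - rho = 1 - 15/55 = 0.7273

0.7273


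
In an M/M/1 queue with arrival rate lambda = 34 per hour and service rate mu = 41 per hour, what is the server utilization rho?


rho = lambda/mu = 34/41 = 0.8293

0.8293


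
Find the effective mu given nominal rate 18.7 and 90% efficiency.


Effective rate = mu * efficiency = 18.7 * 0.9 = 16.83 per hour

16.83 per hour


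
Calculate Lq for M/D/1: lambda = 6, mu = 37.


M/D/1: Lq = rho^2 / (2*(1-rho)) where rho = 6/37; Lq = 0.02

0.02


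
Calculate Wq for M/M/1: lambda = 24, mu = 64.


rho = 24/64; Wq = rho/(mu - lambda) = 0.0094 hours

0.0094 hours


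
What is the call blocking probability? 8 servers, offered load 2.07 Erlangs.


B(N,A) = (A^N/N!) / sum(A^k/k!, k=0..N) with N=8, A=2.07 = 0.0011

0.0011


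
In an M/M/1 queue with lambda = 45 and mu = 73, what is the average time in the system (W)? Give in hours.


W = 1/(mu - lambda) = 1/(73 - 45) = 0.0357 hours

0.0357 hours


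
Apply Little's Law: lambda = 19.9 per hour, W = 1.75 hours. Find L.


L = lambda * W = 19.9 * 1.75 = 34.83

34.83


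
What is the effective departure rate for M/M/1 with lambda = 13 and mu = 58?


For a stable queue (lambda < mu), throughput = lambda = 13 per hour

13 per hour


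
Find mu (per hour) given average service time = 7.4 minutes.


mu = 60 / avg_service_time = 60 / 7.4 = 8.11 per hour

8.11 per hour


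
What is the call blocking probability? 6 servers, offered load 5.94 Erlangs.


B(N,A) = (A^N/N!) / sum(A^k/k!, k=0..N) with N=6, A=5.94 = 0.2607

0.2607


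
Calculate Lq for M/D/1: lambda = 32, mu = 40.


M/D/1: Lq = rho^2 / (2*(1-rho)) where rho = 32/40; Lq = 1.6

1.6


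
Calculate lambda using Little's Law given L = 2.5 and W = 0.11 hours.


lambda = L / W = 2.5 / 0.11 = 22.73 per hour

22.73 per hour


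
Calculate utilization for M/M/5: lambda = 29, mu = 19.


rho = lambda/(c*mu) = 29/(5*19) = 0.3053

0.3053


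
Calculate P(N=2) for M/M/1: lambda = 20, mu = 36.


rho = 20/36; P(n) = (1-rho)*rho^n = (1-20/36)*(20/36)^2 = 0.1372

0.1372


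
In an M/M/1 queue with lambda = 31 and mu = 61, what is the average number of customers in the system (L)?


rho = 31/61; L = rho/(1-rho) = 1.03

1.03


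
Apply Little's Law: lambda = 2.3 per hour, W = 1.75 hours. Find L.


L = lambda * W = 2.3 * 1.75 = 4.03

4.03


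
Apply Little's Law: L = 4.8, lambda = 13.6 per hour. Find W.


W = L / lambda = 4.8 / 13.6 = 0.3529 hours

0.3529 hours


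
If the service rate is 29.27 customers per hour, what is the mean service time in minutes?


Mean service time = 60/mu = 60/29.27 = 2.05 minutes

2.05 minutes


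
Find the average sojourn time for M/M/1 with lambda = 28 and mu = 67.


W = 1/(mu - lambda) = 1/(67 - 28) = 0.0256 hours

0.0256 hours


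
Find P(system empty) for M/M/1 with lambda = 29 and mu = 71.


P0 = 1 - rho = 1 - 29/71 = 0.5915

0.5915


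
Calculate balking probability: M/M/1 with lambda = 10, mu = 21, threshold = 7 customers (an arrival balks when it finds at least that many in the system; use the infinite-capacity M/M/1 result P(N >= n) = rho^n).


P(N >= 7) = rho^7 = (10/21)^7 = 0.0056

0.0056


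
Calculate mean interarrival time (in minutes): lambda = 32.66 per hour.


Mean interarrival time = 60/lambda = 60/32.66 = 1.84 minutes

1.84 minutes


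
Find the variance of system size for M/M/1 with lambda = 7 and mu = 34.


rho = 7/34; Var(N) = rho/(1-rho)^2 = 0.33

0.33


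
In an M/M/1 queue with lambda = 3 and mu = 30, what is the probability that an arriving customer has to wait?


P(wait) = rho = lambda/mu = 3/30 = 0.1

0.1


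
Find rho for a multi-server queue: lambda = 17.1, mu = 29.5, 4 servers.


rho = lambda / (c * mu) = 17.1 / (4 * 29.5) = 0.1449

0.1449


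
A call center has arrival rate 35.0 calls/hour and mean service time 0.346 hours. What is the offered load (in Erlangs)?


Offered load a = lambda * E[S] = 35.0 * 0.346 = 12.11 Erlangs

12.11 Erlangs


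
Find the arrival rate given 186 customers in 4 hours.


lambda = total arrivals / time = 186 / 4 = 46.5 per hour

46.5 per hour


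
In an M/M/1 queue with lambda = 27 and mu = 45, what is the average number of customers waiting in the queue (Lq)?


rho = 27/45; Lq = rho^2/(1-rho) = 0.9

0.9


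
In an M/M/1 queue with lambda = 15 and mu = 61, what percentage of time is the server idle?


Idle fraction = (1 - rho) * 100 = (1 - 15/61) * 100 = 75.4%

75.4%


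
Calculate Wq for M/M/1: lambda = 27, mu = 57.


rho = 27/57; Wq = rho/(mu - lambda) = 0.0158 hours

0.0158 hours


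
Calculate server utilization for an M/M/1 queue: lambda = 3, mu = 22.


rho = lambda/mu = 3/22 = 0.1364

0.1364


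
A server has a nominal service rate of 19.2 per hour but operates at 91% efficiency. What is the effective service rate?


Effective rate = mu * efficiency = 19.2 * 0.91 = 17.47 per hour

17.47 per hour


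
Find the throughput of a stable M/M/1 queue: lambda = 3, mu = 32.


For a stable queue (lambda < mu), throughput = lambda = 3 per hour

3 per hour


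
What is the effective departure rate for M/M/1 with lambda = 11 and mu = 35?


For a stable queue (lambda < mu), throughput = lambda = 11 per hour

11 per hour


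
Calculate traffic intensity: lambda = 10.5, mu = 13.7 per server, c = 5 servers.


rho = lambda / (c * mu) = 10.5 / (5 * 13.7) = 0.1533

0.1533


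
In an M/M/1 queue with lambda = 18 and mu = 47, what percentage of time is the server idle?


Idle fraction = (1 - rho) * 100 = (1 - 18/47) * 100 = 61.7%

61.7%


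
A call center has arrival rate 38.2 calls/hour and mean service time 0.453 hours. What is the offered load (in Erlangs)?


Offered load a = lambda * E[S] = 38.2 * 0.453 = 17.3 Erlangs

17.3 Erlangs


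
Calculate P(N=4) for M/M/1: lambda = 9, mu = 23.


rho = 9/23; P(n) = (1-rho)*rho^n = (1-9/23)*(9/23)^4 = 0.0143

0.0143


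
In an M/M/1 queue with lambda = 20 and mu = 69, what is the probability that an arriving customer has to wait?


P(wait) = rho = lambda/mu = 20/69 = 0.2899

0.2899


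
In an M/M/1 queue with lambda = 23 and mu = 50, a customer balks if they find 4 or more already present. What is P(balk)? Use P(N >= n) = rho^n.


P(N >= 4) = rho^4 = (23/50)^4 = 0.0448

0.0448


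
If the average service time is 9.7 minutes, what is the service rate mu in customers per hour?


mu = 60 / avg_service_time = 60 / 9.7 = 6.19 per hour

6.19 per hour


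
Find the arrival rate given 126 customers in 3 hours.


lambda = total arrivals / time = 126 / 3 = 42.0 per hour

42.0 per hour


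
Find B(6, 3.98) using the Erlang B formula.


B(N,A) = (A^N/N!) / sum(A^k/k!, k=0..N) with N=6, A=3.98 = 0.1157

0.1157


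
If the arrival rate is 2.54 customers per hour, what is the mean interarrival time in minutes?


Mean interarrival time = 60/lambda = 60/2.54 = 23.62 minutes

23.62 minutes


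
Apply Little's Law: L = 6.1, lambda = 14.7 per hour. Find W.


W = L / lambda = 6.1 / 14.7 = 0.415 hours

0.415 hours


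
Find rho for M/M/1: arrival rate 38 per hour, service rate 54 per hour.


rho = lambda/mu = 38/54 = 0.7037

0.7037


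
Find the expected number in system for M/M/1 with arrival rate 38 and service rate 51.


rho = 38/51; L = rho/(1-rho) = 2.92

2.92


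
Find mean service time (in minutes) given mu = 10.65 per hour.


Mean service time = 60/mu = 60/10.65 = 5.63 minutes

5.63 minutes


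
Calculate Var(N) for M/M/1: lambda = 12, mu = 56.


rho = 12/56; Var(N) = rho/(1-rho)^2 = 0.35

0.35


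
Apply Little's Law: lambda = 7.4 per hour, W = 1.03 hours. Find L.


L = lambda * W = 7.4 * 1.03 = 7.62

7.62


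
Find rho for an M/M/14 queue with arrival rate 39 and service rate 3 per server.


rho = lambda/(c*mu) = 39/(14*3) = 0.9286

0.9286


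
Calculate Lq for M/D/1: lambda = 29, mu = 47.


M/D/1: Lq = rho^2 / (2*(1-rho)) where rho = 29/47; Lq = 0.5

0.5


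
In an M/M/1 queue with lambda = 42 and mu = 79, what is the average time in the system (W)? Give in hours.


W = 1/(mu - lambda) = 1/(79 - 42) = 0.027 hours

0.027 hours


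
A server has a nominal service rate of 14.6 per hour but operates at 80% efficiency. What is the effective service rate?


Effective rate = mu * efficiency = 14.6 * 0.8 = 11.68 per hour

11.68 per hour


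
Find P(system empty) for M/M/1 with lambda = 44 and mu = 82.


P0 = 1 - rho = 1 - 44/82 = 0.4634

0.4634


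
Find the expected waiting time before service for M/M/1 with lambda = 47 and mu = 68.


rho = 47/68; Wq = rho/(mu - lambda) = 0.0329 hours

0.0329 hours


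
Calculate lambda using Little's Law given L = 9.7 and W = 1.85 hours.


lambda = L / W = 9.7 / 1.85 = 5.24 per hour

5.24 per hour
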